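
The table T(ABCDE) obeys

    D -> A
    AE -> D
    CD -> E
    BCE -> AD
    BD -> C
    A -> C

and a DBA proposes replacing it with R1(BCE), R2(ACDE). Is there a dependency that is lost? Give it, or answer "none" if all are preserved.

Check BCE → AD: no single fragment contains all of {ABCDE}, and the restricted closure of {BCE} across the fragments never reaches {AD}.
D → A is preserved.
AE → D is preserved.
CD → E is preserved.
BD → C is preserved.
A → C is preserved.

BCE -> AD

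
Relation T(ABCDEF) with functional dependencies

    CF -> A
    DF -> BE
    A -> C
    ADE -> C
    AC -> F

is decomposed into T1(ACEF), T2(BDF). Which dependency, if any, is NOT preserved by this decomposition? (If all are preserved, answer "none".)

Check DF → BE: no single fragment contains all of {BDEF}, and the restricted closure of {DF} across the fragments never reaches {BE}.
CF → A is preserved.
A → C is preserved.
ADE → C is preserved.
AC → F is preserved.

DF -> BE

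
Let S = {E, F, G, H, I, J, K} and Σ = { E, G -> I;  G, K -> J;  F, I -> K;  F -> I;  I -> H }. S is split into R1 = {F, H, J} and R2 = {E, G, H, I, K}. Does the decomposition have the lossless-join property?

No

Common attributes: R1 ∩ R2 = {H}.
No dependency enlarges {H}, so (H)⁺ = {H}.
The closure contains neither all of R1 = {F, H, J} nor all of R2 = {E, G, H, I, K}, so the common attributes are not a superkey of either fragment. The join is lossy.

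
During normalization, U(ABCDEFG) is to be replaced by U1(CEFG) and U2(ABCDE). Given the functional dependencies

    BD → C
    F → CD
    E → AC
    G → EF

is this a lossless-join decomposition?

Common attributes: U1 ∩ U2 = {CE}.
Closure of {CE}: E → AC applies, adding A. So (CE)⁺ = {ACE}.
The closure contains neither all of U1 = {CEFG} nor all of U2 = {ABCDE}, so the common attributes are not a superkey of either fragment. The join is lossy.

No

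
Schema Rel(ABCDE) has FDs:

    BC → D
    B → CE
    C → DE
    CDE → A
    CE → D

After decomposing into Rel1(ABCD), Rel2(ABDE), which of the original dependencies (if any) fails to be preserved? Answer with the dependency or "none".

Check C → DE: no single fragment contains all of {CDE}, and the restricted closure of {C} across the fragments never reaches {DE}.
BC → D is preserved.
B → CE is preserved.
CDE → A is preserved.
CE → D is preserved.

C → DE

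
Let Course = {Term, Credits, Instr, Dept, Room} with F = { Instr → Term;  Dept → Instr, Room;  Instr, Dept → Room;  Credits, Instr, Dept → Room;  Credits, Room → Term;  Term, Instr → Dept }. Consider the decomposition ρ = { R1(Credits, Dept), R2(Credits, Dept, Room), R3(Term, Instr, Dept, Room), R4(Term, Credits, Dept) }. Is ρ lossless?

Chase test. Columns are Term, Credits, Instr, Dept, Room; row i has aⱼ where attribute j ∈ Ri, else bᵢⱼ.
Initial tableau (one row per fragment):
  row 1: b11 a2 b13 a4 b15
  row 2: b21 a2 b23 a4 a5
  row 3: a1 b32 a3 a4 a5
  row 4: a1 a2 b43 a4 b45
Rows 1 and 2 agree on Dept; apply Dept→Instr, Room and equate their Instr, Room entries.
Rows 1 and 3 agree on Dept; apply Dept→Instr, Room and equate their Instr, Room entries.
Rows 1 and 4 agree on Dept; apply Dept→Instr, Room and equate their Instr, Room entries.
Rows 1 and 2 agree on Credits, Room; apply Credits, Room→Term and equate their Term entries.
Rows 1 and 4 agree on Credits, Room; apply Credits, Room→Term and equate their Term entries.
Row 1 is now all distinguished symbols — the join is lossless.

Yes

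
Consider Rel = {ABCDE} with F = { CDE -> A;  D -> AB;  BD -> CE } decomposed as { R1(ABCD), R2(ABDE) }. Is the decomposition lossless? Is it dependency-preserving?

Lossless test: (ABD)⁺ = {ABCDE}, which contains all of one fragment — lossless.
Dependency preservation: CDE → A; BD → CE are not contained in any single fragment, but the restricted closure of each left-hand side across the fragments still reaches the right-hand side; the remaining FDs each lie inside some fragment. All dependencies are preserved.

lossless and dependency-preserving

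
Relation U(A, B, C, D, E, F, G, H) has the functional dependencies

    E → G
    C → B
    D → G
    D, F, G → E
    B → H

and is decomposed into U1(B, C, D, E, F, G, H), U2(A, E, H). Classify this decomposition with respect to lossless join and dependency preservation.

Lossless test: (E, H)⁺ = {E, G, H}, which is a superkey of neither fragment — lossy.
Dependency preservation: every FD's attributes lie within a single fragment, so each can be enforced locally — preserved.

lossy but dependency-preserving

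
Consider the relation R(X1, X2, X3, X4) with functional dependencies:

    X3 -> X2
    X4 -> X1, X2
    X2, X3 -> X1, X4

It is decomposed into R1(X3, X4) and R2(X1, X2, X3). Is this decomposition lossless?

Yes

Common attributes: R1 ∩ R2 = {X3}.
Closure of {X3}: X3 → X2 applies, adding X2; X2, X3 → X1, X4 applies, adding X1, X4. So (X3)⁺ = {X1, X2, X3, X4}.
This closure contains every attribute of R1, so R1 ∩ R2 → R1. The join is lossless.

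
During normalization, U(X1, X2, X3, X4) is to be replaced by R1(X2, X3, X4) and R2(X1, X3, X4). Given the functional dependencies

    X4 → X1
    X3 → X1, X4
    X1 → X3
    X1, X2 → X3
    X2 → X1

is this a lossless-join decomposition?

Common attributes: R1 ∩ R2 = {X3, X4}.
Closure of {X3, X4}: X4 → X1 applies, adding X1. So (X3, X4)⁺ = {X1, X3, X4}.
This closure contains every attribute of R2, so R1 ∩ R2 → R2. The join is lossless.

Yes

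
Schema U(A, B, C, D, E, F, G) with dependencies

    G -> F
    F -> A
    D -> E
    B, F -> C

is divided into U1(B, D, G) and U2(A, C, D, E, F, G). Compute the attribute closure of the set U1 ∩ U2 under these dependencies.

U1 ∩ U2 = {D, G}.
G → F applies, adding F
F → A applies, adding A
D → E applies, adding E
Closure: {A, D, E, F, G}.

A, D, E, F, G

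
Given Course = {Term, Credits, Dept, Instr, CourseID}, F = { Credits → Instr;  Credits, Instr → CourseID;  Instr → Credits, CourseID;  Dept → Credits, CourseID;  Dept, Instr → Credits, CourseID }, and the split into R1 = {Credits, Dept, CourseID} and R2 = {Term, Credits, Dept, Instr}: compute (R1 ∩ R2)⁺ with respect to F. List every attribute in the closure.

Credits, Dept, Instr, CourseID

R1 ∩ R2 = {Credits, Dept}.
Credits → Instr applies, adding Instr
Credits, Instr → CourseID applies, adding CourseID
Closure: {Credits, Dept, Instr, CourseID}.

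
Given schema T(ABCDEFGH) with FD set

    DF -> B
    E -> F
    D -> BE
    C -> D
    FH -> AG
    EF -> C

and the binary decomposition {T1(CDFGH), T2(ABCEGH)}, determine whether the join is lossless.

Common attributes: T1 ∩ T2 = {CGH}.
Closure of {CGH}: C → D applies, adding D; D → BE applies, adding BE; E → F applies, adding F; FH → AG applies, adding A. So (CGH)⁺ = {ABCDEFGH}.
This closure contains every attribute of T1, so T1 ∩ T2 → T1. The join is lossless.

Yes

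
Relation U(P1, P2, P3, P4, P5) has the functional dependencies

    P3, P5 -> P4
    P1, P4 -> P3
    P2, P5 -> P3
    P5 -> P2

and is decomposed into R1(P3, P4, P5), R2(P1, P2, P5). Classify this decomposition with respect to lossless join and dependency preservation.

lossless but not dependency-preserving

Lossless test: (P5)⁺ = {P2, P3, P4, P5}, which contains all of one fragment — lossless.
Dependency preservation: the restricted closure of {P1, P4} across the fragments never reaches {P3}, so P1, P4 → P3 cannot be enforced without a join — not preserved.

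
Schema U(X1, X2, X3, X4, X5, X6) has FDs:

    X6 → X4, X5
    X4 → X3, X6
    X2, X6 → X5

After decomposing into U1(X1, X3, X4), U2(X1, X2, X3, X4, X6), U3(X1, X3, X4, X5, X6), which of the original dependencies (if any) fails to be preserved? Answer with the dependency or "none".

none

X6 → X4, X5 lies within U3.
X4 → X3, X6 lies within U2.
X2, X6 → X5: restricted closure across fragments reaches X5.
Every dependency is enforceable on the fragments, so the decomposition is dependency-preserving.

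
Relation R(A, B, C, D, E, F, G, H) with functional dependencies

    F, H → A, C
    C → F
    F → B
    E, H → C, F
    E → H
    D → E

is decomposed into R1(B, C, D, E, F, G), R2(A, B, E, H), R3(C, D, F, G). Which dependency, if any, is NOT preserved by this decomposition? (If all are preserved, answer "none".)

F, H → A, C

Check F, H → A, C: no single fragment contains all of {A, C, F, H}, and the restricted closure of {F, H} across the fragments never reaches {A, C}.
C → F is preserved.
F → B is preserved.
E, H → C, F is preserved.
E → H is preserved.
D → E is preserved.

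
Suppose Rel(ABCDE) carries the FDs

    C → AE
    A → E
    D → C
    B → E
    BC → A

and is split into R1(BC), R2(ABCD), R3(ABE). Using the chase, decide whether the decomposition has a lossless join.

Chase test. Columns are ABCDE; row i has aⱼ where attribute j ∈ Ri, else bᵢⱼ.
Initial tableau (one row per fragment):
  row 1: b11 a2 a3 b14 b15
  row 2: a1 a2 a3 a4 b25
  row 3: a1 a2 b33 b34 a5
Rows 1 and 2 agree on C; apply C→AE and equate their AE entries.
Rows 1 and 3 agree on A; apply A→E and equate their E entries.
Row 2 is now all distinguished symbols — the join is lossless.

Yes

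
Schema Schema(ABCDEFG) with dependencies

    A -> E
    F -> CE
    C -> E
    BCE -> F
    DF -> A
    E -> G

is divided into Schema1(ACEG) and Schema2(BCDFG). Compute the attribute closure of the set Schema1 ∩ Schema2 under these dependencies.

CEG

Schema1 ∩ Schema2 = {CG}.
C → E applies, adding E
Closure: {CEG}.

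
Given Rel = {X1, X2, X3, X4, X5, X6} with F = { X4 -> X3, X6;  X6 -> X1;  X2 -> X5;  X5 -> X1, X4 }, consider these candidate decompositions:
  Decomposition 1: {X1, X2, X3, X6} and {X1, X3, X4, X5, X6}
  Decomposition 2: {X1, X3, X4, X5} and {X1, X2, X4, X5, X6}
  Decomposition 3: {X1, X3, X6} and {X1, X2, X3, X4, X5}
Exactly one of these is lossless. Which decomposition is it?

Decomposition 2

Decomposition 1: common = {X1, X3, X6}, closure = {X1, X3, X6} → lossy.
Decomposition 2: common = {X1, X4, X5}, closure = {X1, X3, X4, X5, X6} → lossless.
Decomposition 3: common = {X1, X3}, closure = {X1, X3} → lossy.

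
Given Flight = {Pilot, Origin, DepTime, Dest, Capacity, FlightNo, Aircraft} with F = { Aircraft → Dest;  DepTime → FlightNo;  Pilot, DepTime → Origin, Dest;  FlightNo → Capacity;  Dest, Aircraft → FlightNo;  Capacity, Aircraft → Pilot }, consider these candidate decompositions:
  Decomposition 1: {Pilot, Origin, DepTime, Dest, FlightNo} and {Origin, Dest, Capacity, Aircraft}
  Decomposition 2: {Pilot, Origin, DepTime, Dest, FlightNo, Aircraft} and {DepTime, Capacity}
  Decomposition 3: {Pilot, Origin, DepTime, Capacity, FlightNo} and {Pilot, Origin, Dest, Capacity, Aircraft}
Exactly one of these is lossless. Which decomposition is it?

Decomposition 1: common = {Origin, Dest}, closure = {Origin, Dest} → lossy.
Decomposition 2: common = {DepTime}, closure = {DepTime, Capacity, FlightNo} → lossless.
Decomposition 3: common = {Pilot, Origin, Capacity}, closure = {Pilot, Origin, Capacity} → lossy.

Decomposition 2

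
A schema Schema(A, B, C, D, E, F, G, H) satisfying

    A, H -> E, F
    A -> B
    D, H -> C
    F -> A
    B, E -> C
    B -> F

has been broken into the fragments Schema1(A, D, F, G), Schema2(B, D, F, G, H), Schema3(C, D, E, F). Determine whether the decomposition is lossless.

No

Chase test. Columns are A, B, C, D, E, F, G, H; row i has aⱼ where attribute j ∈ Schemai, else bᵢⱼ.
Initial tableau (one row per fragment):
  row 1: a1 b12 b13 a4 b15 a6 a7 b18
  row 2: b21 a2 b23 a4 b25 a6 a7 a8
  row 3: b31 b32 a3 a4 a5 a6 b37 b38
Rows 1 and 2 agree on F; apply F→A and equate their A entries.
Rows 1 and 3 agree on F; apply F→A and equate their A entries.
Rows 1 and 2 agree on A; apply A→B and equate their B entries.
Rows 1 and 3 agree on A; apply A→B and equate their B entries.
No row becomes fully distinguished — the join is lossy.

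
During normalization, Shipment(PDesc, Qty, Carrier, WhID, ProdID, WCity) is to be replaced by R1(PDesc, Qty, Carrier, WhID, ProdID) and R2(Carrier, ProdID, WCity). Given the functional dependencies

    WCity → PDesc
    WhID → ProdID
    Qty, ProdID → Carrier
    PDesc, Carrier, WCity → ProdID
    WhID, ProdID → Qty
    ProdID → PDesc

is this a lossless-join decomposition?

No

Common attributes: R1 ∩ R2 = {Carrier, ProdID}.
Closure of {Carrier, ProdID}: ProdID → PDesc applies, adding PDesc. So (Carrier, ProdID)⁺ = {PDesc, Carrier, ProdID}.
The closure contains neither all of R1 = {PDesc, Qty, Carrier, WhID, ProdID} nor all of R2 = {Carrier, ProdID, WCity}, so the common attributes are not a superkey of either fragment. The join is lossy.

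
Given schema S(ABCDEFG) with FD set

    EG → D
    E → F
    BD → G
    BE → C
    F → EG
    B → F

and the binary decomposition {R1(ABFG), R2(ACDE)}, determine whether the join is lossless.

Common attributes: R1 ∩ R2 = {A}.
No dependency enlarges {A}, so (A)⁺ = {A}.
The closure contains neither all of R1 = {ABFG} nor all of R2 = {ACDE}, so the common attributes are not a superkey of either fragment. The join is lossy.

No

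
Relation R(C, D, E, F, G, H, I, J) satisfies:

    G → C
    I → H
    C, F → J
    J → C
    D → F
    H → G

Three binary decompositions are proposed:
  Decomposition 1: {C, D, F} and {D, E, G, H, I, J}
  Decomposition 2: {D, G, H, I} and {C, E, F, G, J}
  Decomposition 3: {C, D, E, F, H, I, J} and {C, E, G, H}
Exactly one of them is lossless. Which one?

Decomposition 1: common = {D}, closure = {D, F} → lossy.
Decomposition 2: common = {G}, closure = {C, G} → lossy.
Decomposition 3: common = {C, E, H}, closure = {C, E, G, H} → lossless.

Decomposition 3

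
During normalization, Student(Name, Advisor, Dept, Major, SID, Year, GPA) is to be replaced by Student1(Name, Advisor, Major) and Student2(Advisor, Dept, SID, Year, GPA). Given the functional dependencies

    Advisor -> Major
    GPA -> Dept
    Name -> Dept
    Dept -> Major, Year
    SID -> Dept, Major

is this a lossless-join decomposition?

No

Common attributes: Student1 ∩ Student2 = {Advisor}.
Closure of {Advisor}: Advisor → Major applies, adding Major. So (Advisor)⁺ = {Advisor, Major}.
The closure contains neither all of Student1 = {Name, Advisor, Major} nor all of Student2 = {Advisor, Dept, SID, Year, GPA}, so the common attributes are not a superkey of either fragment. The join is lossy.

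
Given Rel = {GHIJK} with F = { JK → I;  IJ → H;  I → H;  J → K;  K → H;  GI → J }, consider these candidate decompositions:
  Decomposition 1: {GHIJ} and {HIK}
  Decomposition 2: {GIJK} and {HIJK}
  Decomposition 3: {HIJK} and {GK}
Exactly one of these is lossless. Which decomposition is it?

Decomposition 1: common = {HI}, closure = {HI} → lossy.
Decomposition 2: common = {IJK}, closure = {HIJK} → lossless.
Decomposition 3: common = {K}, closure = {HK} → lossy.

Decomposition 2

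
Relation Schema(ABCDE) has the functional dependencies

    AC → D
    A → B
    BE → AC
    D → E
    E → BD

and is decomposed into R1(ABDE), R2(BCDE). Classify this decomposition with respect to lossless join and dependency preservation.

Lossless test: (BDE)⁺ = {ABCDE}, which contains all of one fragment — lossless.
Dependency preservation: the restricted closure of {AC} across the fragments never reaches {D}, so AC → D cannot be enforced without a join — not preserved.

lossless but not dependency-preserving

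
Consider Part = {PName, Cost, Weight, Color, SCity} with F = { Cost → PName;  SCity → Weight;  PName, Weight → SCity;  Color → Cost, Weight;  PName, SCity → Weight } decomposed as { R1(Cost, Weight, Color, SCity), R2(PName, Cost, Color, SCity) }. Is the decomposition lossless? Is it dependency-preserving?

Lossless test: (Cost, Color, SCity)⁺ = {PName, Cost, Weight, Color, SCity}, which contains all of one fragment — lossless.
Dependency preservation: the restricted closure of {PName, Weight} across the fragments never reaches {SCity}, so PName, Weight → SCity cannot be enforced without a join — not preserved.

lossless but not dependency-preserving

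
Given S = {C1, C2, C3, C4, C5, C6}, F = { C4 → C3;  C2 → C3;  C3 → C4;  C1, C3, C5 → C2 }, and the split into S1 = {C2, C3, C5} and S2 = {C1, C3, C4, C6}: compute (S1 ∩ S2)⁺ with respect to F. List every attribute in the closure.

S1 ∩ S2 = {C3}.
C3 → C4 applies, adding C4
Closure: {C3, C4}.

C3, C4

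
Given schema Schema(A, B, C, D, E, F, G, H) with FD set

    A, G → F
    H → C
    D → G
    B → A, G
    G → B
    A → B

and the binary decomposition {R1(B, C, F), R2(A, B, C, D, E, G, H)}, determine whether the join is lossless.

Common attributes: R1 ∩ R2 = {B, C}.
Closure of {B, C}: B → A, G applies, adding A, G; A, G → F applies, adding F. So (B, C)⁺ = {A, B, C, F, G}.
This closure contains every attribute of R1, so R1 ∩ R2 → R1. The join is lossless.

Yes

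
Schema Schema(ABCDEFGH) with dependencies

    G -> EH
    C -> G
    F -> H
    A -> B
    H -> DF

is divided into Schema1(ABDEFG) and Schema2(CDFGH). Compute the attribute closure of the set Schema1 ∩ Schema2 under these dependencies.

Schema1 ∩ Schema2 = {DFG}.
G → EH applies, adding EH
Closure: {DEFGH}.

DEFGH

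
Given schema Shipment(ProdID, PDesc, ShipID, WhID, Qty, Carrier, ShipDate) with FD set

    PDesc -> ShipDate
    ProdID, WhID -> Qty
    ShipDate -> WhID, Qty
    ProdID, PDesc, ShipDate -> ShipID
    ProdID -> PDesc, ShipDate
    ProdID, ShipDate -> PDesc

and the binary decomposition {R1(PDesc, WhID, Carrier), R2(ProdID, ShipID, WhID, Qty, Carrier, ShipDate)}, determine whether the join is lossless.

Common attributes: R1 ∩ R2 = {WhID, Carrier}.
No dependency enlarges {WhID, Carrier}, so (WhID, Carrier)⁺ = {WhID, Carrier}.
The closure contains neither all of R1 = {PDesc, WhID, Carrier} nor all of R2 = {ProdID, ShipID, WhID, Qty, Carrier, ShipDate}, so the common attributes are not a superkey of either fragment. The join is lossy.

No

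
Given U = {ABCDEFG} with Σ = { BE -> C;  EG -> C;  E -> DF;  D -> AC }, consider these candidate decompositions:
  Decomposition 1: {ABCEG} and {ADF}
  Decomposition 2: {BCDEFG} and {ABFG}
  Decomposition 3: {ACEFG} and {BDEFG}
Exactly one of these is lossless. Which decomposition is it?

Decomposition 1: common = {A}, closure = {A} → lossy.
Decomposition 2: common = {BFG}, closure = {BFG} → lossy.
Decomposition 3: common = {EFG}, closure = {ACDEFG} → lossless.

Decomposition 3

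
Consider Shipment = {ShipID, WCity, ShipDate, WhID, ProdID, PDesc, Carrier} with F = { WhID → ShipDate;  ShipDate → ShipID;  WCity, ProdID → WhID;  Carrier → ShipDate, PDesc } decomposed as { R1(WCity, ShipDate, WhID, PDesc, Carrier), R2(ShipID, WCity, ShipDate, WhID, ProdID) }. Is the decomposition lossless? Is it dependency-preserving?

Lossless test: (WCity, ShipDate, WhID)⁺ = {ShipID, WCity, ShipDate, WhID}, which is a superkey of neither fragment — lossy.
Dependency preservation: every FD's attributes lie within a single fragment, so each can be enforced locally — preserved.

lossy but dependency-preserving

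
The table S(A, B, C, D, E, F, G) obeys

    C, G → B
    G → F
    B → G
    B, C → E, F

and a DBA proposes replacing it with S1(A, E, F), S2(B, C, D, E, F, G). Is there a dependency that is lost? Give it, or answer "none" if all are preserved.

C, G → B lies within S2.
G → F lies within S2.
B → G lies within S2.
B, C → E, F lies within S2.
Every dependency is enforceable on the fragments, so the decomposition is dependency-preserving.

none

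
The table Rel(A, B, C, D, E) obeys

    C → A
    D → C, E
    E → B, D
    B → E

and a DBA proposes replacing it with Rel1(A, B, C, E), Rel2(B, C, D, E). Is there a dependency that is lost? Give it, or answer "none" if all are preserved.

none

C → A lies within Rel1.
D → C, E lies within Rel2.
E → B, D lies within Rel2.
B → E lies within Rel1.
Every dependency is enforceable on the fragments, so the decomposition is dependency-preserving.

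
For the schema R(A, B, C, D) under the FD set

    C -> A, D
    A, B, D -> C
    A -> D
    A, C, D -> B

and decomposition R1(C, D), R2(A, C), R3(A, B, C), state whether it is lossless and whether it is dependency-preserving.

Lossless test (chase): Rows 1 and 2 agree on C; apply C→A, D and equate their A, D entries. Rows 1 and 3 agree on C; apply C→A, D and equate their A, D entries. Rows 1 and 2 agree on A, C, D; apply A, C, D→B and equate their B entries. Rows 1 and 3 agree on A, C, D; apply A, C, D→B and equate their B entries. Row 1 is now all distinguished symbols — the join is lossless.
Dependency preservation: the restricted closure of {A} across the fragments never reaches {D}, so A → D cannot be enforced without a join — not preserved.

lossless but not dependency-preserving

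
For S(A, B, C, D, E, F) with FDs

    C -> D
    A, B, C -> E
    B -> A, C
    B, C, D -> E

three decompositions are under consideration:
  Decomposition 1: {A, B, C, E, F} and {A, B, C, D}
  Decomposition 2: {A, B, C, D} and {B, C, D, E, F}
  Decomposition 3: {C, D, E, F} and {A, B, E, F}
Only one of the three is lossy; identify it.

Decomposition 3

Decomposition 1: common = {A, B, C}, closure = {A, B, C, D, E} → lossless.
Decomposition 2: common = {B, C, D}, closure = {A, B, C, D, E} → lossless.
Decomposition 3: common = {E, F}, closure = {E, F} → lossy.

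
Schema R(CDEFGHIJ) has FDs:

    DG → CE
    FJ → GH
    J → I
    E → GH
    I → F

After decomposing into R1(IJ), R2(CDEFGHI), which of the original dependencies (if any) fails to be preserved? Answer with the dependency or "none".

Check FJ → GH: no single fragment contains all of {FGHJ}, and the restricted closure of {FJ} across the fragments never reaches {GH}.
DG → CE is preserved.
J → I is preserved.
E → GH is preserved.
I → F is preserved.

FJ → GH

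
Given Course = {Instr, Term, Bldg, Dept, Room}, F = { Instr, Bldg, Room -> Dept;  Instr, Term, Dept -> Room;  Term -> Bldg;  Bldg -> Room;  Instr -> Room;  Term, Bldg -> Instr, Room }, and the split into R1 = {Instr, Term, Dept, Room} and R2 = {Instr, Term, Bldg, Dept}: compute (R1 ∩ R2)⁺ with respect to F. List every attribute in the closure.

Instr, Term, Bldg, Dept, Room

R1 ∩ R2 = {Instr, Term, Dept}.
Instr, Term, Dept → Room applies, adding Room
Term → Bldg applies, adding Bldg
Closure: {Instr, Term, Bldg, Dept, Room}.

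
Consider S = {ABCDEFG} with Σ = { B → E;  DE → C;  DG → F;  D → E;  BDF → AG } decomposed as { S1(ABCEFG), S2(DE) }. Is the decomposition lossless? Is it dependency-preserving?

lossy and not dependency-preserving

Lossless test: (E)⁺ = {E}, which is a superkey of neither fragment — lossy.
Dependency preservation: the restricted closure of {DE} across the fragments never reaches {C}, so DE → C cannot be enforced without a join — not preserved.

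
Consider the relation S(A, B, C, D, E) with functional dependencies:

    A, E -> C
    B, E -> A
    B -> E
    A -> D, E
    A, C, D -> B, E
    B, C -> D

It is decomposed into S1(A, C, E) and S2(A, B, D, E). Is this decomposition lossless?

Yes

Common attributes: S1 ∩ S2 = {A, E}.
Closure of {A, E}: A, E → C applies, adding C; A → D, E applies, adding D; A, C, D → B, E applies, adding B. So (A, E)⁺ = {A, B, C, D, E}.
This closure contains every attribute of S1, so S1 ∩ S2 → S1. The join is lossless.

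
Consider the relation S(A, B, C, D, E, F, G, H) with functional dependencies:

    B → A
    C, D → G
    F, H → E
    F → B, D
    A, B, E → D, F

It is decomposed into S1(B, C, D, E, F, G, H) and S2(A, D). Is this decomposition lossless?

No

Common attributes: S1 ∩ S2 = {D}.
No dependency enlarges {D}, so (D)⁺ = {D}.
The closure contains neither all of S1 = {B, C, D, E, F, G, H} nor all of S2 = {A, D}, so the common attributes are not a superkey of either fragment. The join is lossy.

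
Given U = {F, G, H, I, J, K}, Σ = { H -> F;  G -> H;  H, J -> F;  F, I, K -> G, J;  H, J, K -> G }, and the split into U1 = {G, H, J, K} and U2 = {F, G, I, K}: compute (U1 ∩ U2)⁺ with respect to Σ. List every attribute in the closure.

U1 ∩ U2 = {G, K}.
G → H applies, adding H
H → F applies, adding F
Closure: {F, G, H, K}.

F, G, H, K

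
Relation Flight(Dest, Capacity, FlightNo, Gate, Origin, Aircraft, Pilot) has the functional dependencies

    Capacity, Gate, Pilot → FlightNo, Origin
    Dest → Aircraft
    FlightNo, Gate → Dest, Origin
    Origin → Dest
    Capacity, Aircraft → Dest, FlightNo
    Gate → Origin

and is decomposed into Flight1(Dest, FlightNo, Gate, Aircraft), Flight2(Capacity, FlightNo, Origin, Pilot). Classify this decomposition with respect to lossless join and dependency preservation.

lossy and not dependency-preserving

Lossless test: (FlightNo)⁺ = {FlightNo}, which is a superkey of neither fragment — lossy.
Dependency preservation: the restricted closure of {Capacity, Gate, Pilot} across the fragments never reaches {FlightNo, Origin}, so Capacity, Gate, Pilot → FlightNo, Origin cannot be enforced without a join — not preserved.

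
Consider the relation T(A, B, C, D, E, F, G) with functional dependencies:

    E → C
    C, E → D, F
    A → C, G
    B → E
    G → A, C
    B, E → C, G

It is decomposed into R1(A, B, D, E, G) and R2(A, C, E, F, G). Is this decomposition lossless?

Common attributes: R1 ∩ R2 = {A, E, G}.
Closure of {A, E, G}: E → C applies, adding C; C, E → D, F applies, adding D, F. So (A, E, G)⁺ = {A, C, D, E, F, G}.
This closure contains every attribute of R2, so R1 ∩ R2 → R2. The join is lossless.

Yes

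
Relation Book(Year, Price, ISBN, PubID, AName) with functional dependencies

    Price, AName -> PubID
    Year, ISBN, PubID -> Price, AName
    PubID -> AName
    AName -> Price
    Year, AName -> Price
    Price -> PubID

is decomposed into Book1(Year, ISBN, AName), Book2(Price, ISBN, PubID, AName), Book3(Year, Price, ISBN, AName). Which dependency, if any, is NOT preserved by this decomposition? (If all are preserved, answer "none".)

none

Price, AName → PubID lies within Book2.
Year, ISBN, PubID → Price, AName: restricted closure across fragments reaches Price, AName.
PubID → AName lies within Book2.
AName → Price lies within Book2.
Year, AName → Price lies within Book3.
Price → PubID lies within Book2.
Every dependency is enforceable on the fragments, so the decomposition is dependency-preserving.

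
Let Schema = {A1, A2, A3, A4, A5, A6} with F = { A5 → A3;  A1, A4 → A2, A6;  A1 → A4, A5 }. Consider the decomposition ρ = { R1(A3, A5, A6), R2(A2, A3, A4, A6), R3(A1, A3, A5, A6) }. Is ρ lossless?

Chase test. Columns are A1, A2, A3, A4, A5, A6; row i has aⱼ where attribute j ∈ Ri, else bᵢⱼ.
Initial tableau (one row per fragment):
  row 1: b11 b12 a3 b14 a5 a6
  row 2: b21 a2 a3 a4 b25 a6
  row 3: a1 b32 a3 b34 a5 a6
No row becomes fully distinguished — the join is lossy.

No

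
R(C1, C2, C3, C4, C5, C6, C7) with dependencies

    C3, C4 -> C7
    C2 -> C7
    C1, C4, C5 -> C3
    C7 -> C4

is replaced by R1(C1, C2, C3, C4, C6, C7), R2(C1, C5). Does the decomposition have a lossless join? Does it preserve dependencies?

lossy and not dependency-preserving

Lossless test: (C1)⁺ = {C1}, which is a superkey of neither fragment — lossy.
Dependency preservation: the restricted closure of {C1, C4, C5} across the fragments never reaches {C3}, so C1, C4, C5 → C3 cannot be enforced without a join — not preserved.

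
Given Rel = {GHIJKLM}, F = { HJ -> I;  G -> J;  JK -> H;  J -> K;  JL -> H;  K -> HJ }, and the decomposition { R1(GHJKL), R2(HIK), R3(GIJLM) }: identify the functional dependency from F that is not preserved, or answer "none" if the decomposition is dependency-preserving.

HJ → I: restricted closure across fragments reaches I.
G → J lies within R1.
JK → H lies within R1.
J → K lies within R1.
JL → H lies within R1.
K → HJ lies within R1.
Every dependency is enforceable on the fragments, so the decomposition is dependency-preserving.

none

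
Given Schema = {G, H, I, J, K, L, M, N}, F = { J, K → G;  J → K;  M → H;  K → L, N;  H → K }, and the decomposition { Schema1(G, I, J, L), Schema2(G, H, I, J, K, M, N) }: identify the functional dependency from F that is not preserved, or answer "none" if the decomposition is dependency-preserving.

Check K → L, N: no single fragment contains all of {K, L, N}, and the restricted closure of {K} across the fragments never reaches {L, N}.
J, K → G is preserved.
J → K is preserved.
M → H is preserved.
H → K is preserved.

K → L, N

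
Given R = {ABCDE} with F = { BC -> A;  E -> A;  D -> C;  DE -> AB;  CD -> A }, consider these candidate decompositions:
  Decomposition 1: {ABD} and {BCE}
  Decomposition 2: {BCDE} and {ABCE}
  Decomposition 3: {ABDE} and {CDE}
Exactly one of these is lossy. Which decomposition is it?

Decomposition 1: common = {B}, closure = {B} → lossy.
Decomposition 2: common = {BCE}, closure = {ABCE} → lossless.
Decomposition 3: common = {DE}, closure = {ABCDE} → lossless.

Decomposition 1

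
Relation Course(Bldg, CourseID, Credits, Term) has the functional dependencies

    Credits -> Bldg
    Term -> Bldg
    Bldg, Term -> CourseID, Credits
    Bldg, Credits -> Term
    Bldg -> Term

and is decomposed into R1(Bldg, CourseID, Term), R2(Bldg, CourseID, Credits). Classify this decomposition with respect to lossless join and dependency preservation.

lossless and dependency-preserving

Lossless test: (Bldg, CourseID)⁺ = {Bldg, CourseID, Credits, Term}, which contains all of one fragment — lossless.
Dependency preservation: Bldg, Term → CourseID, Credits; Bldg, Credits → Term are not contained in any single fragment, but the restricted closure of each left-hand side across the fragments still reaches the right-hand side; the remaining FDs each lie inside some fragment. All dependencies are preserved.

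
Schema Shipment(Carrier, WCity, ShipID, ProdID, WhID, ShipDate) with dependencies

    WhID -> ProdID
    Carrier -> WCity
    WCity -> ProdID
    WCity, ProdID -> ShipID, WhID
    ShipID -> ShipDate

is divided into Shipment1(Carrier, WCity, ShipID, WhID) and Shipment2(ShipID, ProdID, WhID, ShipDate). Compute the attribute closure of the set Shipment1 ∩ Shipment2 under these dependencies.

ShipID, ProdID, WhID, ShipDate

Shipment1 ∩ Shipment2 = {ShipID, WhID}.
WhID → ProdID applies, adding ProdID
ShipID → ShipDate applies, adding ShipDate
Closure: {ShipID, ProdID, WhID, ShipDate}.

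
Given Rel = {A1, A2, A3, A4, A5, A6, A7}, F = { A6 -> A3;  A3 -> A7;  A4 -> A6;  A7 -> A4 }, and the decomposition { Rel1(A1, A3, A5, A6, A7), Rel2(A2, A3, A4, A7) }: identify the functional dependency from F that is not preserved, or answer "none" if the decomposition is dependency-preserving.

none

A6 → A3 lies within Rel1.
A3 → A7 lies within Rel1.
A4 → A6: restricted closure across fragments reaches A6.
A7 → A4 lies within Rel2.
Every dependency is enforceable on the fragments, so the decomposition is dependency-preserving.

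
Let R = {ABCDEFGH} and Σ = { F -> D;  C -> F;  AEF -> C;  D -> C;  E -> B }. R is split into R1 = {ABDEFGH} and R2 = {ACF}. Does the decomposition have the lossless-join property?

Common attributes: R1 ∩ R2 = {AF}.
Closure of {AF}: F → D applies, adding D; D → C applies, adding C. So (AF)⁺ = {ACDF}.
This closure contains every attribute of R2, so R1 ∩ R2 → R2. The join is lossless.

Yes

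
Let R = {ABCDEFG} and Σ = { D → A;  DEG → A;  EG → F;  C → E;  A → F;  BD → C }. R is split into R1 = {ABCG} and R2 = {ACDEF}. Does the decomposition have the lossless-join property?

No

Common attributes: R1 ∩ R2 = {AC}.
Closure of {AC}: C → E applies, adding E; A → F applies, adding F. So (AC)⁺ = {ACEF}.
The closure contains neither all of R1 = {ABCG} nor all of R2 = {ACDEF}, so the common attributes are not a superkey of either fragment. The join is lossy.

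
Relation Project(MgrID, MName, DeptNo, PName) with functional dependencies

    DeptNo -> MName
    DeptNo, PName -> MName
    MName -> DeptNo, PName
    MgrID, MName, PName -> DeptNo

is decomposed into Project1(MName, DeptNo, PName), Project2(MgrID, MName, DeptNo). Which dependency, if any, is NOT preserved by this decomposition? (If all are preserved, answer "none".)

none

DeptNo → MName lies within Project1.
DeptNo, PName → MName lies within Project1.
MName → DeptNo, PName lies within Project1.
MgrID, MName, PName → DeptNo: restricted closure across fragments reaches DeptNo.
Every dependency is enforceable on the fragments, so the decomposition is dependency-preserving.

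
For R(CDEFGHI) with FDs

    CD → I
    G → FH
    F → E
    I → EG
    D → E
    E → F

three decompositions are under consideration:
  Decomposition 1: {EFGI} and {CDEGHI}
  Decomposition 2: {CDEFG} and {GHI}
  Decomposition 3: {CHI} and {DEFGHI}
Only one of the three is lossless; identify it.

Decomposition 1

Decomposition 1: common = {EGI}, closure = {EFGHI} → lossless.
Decomposition 2: common = {G}, closure = {EFGH} → lossy.
Decomposition 3: common = {HI}, closure = {EFGHI} → lossy.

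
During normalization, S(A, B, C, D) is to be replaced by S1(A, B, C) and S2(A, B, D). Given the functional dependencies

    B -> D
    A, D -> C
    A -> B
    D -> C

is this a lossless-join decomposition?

Common attributes: S1 ∩ S2 = {A, B}.
Closure of {A, B}: B → D applies, adding D; A, D → C applies, adding C. So (A, B)⁺ = {A, B, C, D}.
This closure contains every attribute of S1, so S1 ∩ S2 → S1. The join is lossless.

Yes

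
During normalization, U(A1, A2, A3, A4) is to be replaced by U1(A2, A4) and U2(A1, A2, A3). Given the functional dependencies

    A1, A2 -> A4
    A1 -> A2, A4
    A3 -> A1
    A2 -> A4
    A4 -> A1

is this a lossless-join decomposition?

Common attributes: U1 ∩ U2 = {A2}.
Closure of {A2}: A2 → A4 applies, adding A4; A4 → A1 applies, adding A1. So (A2)⁺ = {A1, A2, A4}.
This closure contains every attribute of U1, so U1 ∩ U2 → U1. The join is lossless.

Yes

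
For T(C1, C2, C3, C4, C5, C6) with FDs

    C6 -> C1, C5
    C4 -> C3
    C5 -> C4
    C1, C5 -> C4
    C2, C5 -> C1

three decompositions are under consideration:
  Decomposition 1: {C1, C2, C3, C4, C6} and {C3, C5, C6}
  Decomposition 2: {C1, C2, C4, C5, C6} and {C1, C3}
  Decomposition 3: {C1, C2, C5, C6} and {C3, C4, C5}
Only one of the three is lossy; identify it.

Decomposition 2

Decomposition 1: common = {C3, C6}, closure = {C1, C3, C4, C5, C6} → lossless.
Decomposition 2: common = {C1}, closure = {C1} → lossy.
Decomposition 3: common = {C5}, closure = {C3, C4, C5} → lossless.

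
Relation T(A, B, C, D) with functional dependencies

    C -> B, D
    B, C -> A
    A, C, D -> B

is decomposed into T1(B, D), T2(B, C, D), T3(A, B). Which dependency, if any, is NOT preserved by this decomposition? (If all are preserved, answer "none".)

B, C -> A

Check B, C → A: no single fragment contains all of {A, B, C}, and the restricted closure of {B, C} across the fragments never reaches {A}.
C → B, D is preserved.
A, C, D → B is preserved.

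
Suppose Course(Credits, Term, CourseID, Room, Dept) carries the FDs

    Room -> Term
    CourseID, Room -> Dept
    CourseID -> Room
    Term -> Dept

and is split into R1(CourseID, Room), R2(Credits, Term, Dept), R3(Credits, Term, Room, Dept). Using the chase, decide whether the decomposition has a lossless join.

No

Chase test. Columns are Credits, Term, CourseID, Room, Dept; row i has aⱼ where attribute j ∈ Ri, else bᵢⱼ.
Initial tableau (one row per fragment):
  row 1: b11 b12 a3 a4 b15
  row 2: a1 a2 b23 b24 a5
  row 3: a1 a2 b33 a4 a5
Rows 1 and 3 agree on Room; apply Room→Term and equate their Term entries.
Rows 1 and 2 agree on Term; apply Term→Dept and equate their Dept entries.
No row becomes fully distinguished — the join is lossy.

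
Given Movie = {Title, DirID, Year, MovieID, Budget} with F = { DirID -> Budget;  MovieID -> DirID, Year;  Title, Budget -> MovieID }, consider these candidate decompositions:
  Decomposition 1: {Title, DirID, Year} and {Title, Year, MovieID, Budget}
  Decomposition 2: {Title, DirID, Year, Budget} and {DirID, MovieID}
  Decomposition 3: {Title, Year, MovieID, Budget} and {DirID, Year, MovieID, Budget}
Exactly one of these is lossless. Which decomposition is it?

Decomposition 3

Decomposition 1: common = {Title, Year}, closure = {Title, Year} → lossy.
Decomposition 2: common = {DirID}, closure = {DirID, Budget} → lossy.
Decomposition 3: common = {Year, MovieID, Budget}, closure = {DirID, Year, MovieID, Budget} → lossless.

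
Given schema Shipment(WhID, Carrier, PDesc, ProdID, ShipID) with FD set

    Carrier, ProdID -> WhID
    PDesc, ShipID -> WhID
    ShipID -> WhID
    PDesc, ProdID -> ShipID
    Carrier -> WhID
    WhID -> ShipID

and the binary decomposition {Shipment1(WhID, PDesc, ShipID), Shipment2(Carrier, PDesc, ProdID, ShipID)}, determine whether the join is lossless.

Yes

Common attributes: Shipment1 ∩ Shipment2 = {PDesc, ShipID}.
Closure of {PDesc, ShipID}: PDesc, ShipID → WhID applies, adding WhID. So (PDesc, ShipID)⁺ = {WhID, PDesc, ShipID}.
This closure contains every attribute of Shipment1, so Shipment1 ∩ Shipment2 → Shipment1. The join is lossless.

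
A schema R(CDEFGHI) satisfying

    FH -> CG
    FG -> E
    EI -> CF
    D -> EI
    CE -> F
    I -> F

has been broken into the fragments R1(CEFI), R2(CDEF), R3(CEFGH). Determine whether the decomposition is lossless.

Chase test. Columns are CDEFGHI; row i has aⱼ where attribute j ∈ Ri, else bᵢⱼ.
Initial tableau (one row per fragment):
  row 1: a1 b12 a3 a4 b15 b16 a7
  row 2: a1 a2 a3 a4 b25 b26 b27
  row 3: a1 b32 a3 a4 a5 a6 b37
No row becomes fully distinguished — the join is lossy.

No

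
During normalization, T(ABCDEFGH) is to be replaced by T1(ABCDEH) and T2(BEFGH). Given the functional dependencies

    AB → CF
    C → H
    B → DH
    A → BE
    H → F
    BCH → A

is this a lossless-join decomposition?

No

Common attributes: T1 ∩ T2 = {BEH}.
Closure of {BEH}: B → DH applies, adding D; H → F applies, adding F. So (BEH)⁺ = {BDEFH}.
The closure contains neither all of T1 = {ABCDEH} nor all of T2 = {BEFGH}, so the common attributes are not a superkey of either fragment. The join is lossy.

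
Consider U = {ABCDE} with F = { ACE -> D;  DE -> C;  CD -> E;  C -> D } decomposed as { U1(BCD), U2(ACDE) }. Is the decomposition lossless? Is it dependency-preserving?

lossy but dependency-preserving

Lossless test: (CD)⁺ = {CDE}, which is a superkey of neither fragment — lossy.
Dependency preservation: every FD's attributes lie within a single fragment, so each can be enforced locally — preserved.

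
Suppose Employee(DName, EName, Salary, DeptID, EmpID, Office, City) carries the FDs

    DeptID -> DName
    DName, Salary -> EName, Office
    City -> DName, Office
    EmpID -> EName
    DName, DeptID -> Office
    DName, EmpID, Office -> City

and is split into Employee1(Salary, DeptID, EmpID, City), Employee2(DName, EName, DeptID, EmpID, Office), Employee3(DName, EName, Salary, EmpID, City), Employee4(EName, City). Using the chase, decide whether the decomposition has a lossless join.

Chase test. Columns are DName, EName, Salary, DeptID, EmpID, Office, City; row i has aⱼ where attribute j ∈ Employeei, else bᵢⱼ.
Initial tableau (one row per fragment):
  row 1: b11 b12 a3 a4 a5 b16 a7
  row 2: a1 a2 b23 a4 a5 a6 b27
  row 3: a1 a2 a3 b34 a5 b36 a7
  row 4: b41 a2 b43 b44 b45 b46 a7
Rows 1 and 2 agree on DeptID; apply DeptID→DName and equate their DName entries.
Rows 1 and 3 agree on DName, Salary; apply DName, Salary→EName, Office and equate their EName, Office entries.
Rows 1 and 4 agree on City; apply City→DName, Office and equate their DName, Office entries.
Rows 1 and 2 agree on DName, DeptID; apply DName, DeptID→Office and equate their Office entries.
Rows 1 and 2 agree on DName, EmpID, Office; apply DName, EmpID, Office→City and equate their City entries.
Row 1 is now all distinguished symbols — the join is lossless.

Yes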